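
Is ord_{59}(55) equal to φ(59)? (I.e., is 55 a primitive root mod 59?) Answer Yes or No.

φ(59) = 59 − 1 = 58 = 2 · 29.
55 is a primitive root mod 59 iff 55^(φ(59)/q) ≢ 1 for every prime q | φ(59), i.e. q ∈ {2, 29}.
55^29 ≡ 58 (mod 59)  [q = 2: ≢ 1 ✓]
55^2 ≡ 16 (mod 59)  [q = 29: ≢ 1 ✓]
None equal 1, so ord_59(55) = 58: 55 is a primitive root.

Yes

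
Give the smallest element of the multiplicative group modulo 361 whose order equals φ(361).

2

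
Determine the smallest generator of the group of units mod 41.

φ(41) = 41 − 1 = 40 = 2^3 · 5.
g is a primitive root iff g^(40/q) ≢ 1 (mod 41) for each prime q ∈ {2, 5}.
g = 2: 2^20 ≡ 1 — hits 1, so not a primitive root.
g = 3: 3^20 ≡ 40; 3^8 ≡ 1 — hits 1, so not a primitive root.
g = 4: 4^20 ≡ 1 — hits 1, so not a primitive root.
g = 5: 5^20 ≡ 1 — hits 1, so not a primitive root.
g = 6: 6^20 ≡ 40; 6^8 ≡ 10 — none is 1, so 6 is a primitive root.
The smallest primitive root modulo 41 is 6.

6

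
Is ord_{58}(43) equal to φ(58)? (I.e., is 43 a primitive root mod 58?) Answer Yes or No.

Yes

φ(58) = φ(2)·φ(29) = 1·28 = 28 = 2^2 · 7.
43 is a primitive root mod 58 iff 43^(φ(58)/q) ≢ 1 for every prime q | φ(58), i.e. q ∈ {2, 7}.
43^14 ≡ 57 (mod 58)  [q = 2: ≢ 1 ✓]
43^4 ≡ 49 (mod 58)  [q = 7: ≢ 1 ✓]
None equal 1, so ord_58(43) = 28: 43 is a primitive root.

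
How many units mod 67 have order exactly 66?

20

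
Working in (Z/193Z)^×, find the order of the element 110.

96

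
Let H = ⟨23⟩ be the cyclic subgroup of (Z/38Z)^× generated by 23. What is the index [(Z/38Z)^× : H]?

The order of 23 must divide φ(38) = φ(2)·φ(19) = 1·18 = 18 = 2 · 3^2.
Divisors of 18: 1, 2, 3, 6, 9, 18.
Compute 23^d (mod 38) for the divisors d until we hit 1:
23^1 ≡ 23
23^2 ≡ 35
23^3 ≡ 7
23^6 ≡ 11
23^9 ≡ 1
Thus |⟨23⟩| = ord(23) = 9.
The index is φ(38) / ord(23) = 18 / 9 = 2.

2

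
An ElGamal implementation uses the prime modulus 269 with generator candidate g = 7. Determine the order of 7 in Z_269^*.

268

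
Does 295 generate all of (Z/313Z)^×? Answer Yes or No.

No

φ(313) = 313 − 1 = 312 = 2^3 · 3 · 13.
An element g generates (Z/313Z)^× iff g^(312/q) ≢ 1 (mod 313) for each prime q ∈ {2, 3, 13}.
295^156 ≡ 1 (mod 313)  [q = 2: ≡ 1 ✗]
295^104 ≡ 98 (mod 313)  [q = 3: ≢ 1 ✓]
295^24 ≡ 48 (mod 313)  [q = 13: ≢ 1 ✓]
The check at q = 2 fails, so 295 generates a proper subgroup.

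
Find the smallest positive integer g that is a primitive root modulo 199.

φ(199) = 199 − 1 = 198 = 2 · 3^2 · 11.
Test candidates g = 2, 3, … against the prime factors q ∈ {2, 3, 11} of φ(199): g is a generator iff g^(198/q) ≢ 1 for every such q.
g = 2: 2^99 ≡ 1 — hits 1, so not a primitive root.
g = 3: 3^99 ≡ 198; 3^66 ≡ 106; 3^18 ≡ 125 — none is 1, so 3 is a primitive root.
So 3 is the smallest generator of (Z/199Z)^×.

3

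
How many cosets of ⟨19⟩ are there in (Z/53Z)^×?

1

The order of 19 must divide φ(53) = 53 − 1 = 52 = 2^2 · 13.
Divisors of 52: 1, 2, 4, 13, 26, 52.
Compute 19^d (mod 53) for the divisors d until we hit 1:
19^1 ≡ 19
19^2 ≡ 43
19^4 ≡ 47
19^13 ≡ 30
19^26 ≡ 52
19^52 ≡ 1
The order of 19 is 52, so the subgroup it generates has 52 elements.
[(Z/53Z)^× : ⟨19⟩] = 52/52 = 1.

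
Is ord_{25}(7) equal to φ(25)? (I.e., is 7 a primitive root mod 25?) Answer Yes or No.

φ(25) = φ(5^2) = 5·(5−1) = 20 = 2^2 · 5.
7 is a primitive root mod 25 iff 7^(φ(25)/q) ≢ 1 for every prime q | φ(25), i.e. q ∈ {2, 5}.
7^10 ≡ 24 (mod 25)  [q = 2: ≢ 1 ✓]
7^4 ≡ 1 (mod 25)  [q = 5: ≡ 1 ✗]
Since 7^4 ≡ 1, the order of 7 divides 4 < 20, so 7 is not a primitive root.

No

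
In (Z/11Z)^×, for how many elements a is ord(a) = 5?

φ(11) = 11 − 1 = 10 = 2 · 5.
Since (Z/11Z)^× is cyclic of order 10, the number of elements of order d is φ(d) when d | 10 and 0 otherwise.
5 | 10, and φ(5) = 5 − 1 = 4.

4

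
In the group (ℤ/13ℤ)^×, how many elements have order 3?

φ(13) = 13 − 1 = 12 = 2^2 · 3.
In a cyclic group of order 12, there are φ(d) elements of order d for each divisor d of 12, and zero for non-divisors.
3 | 12, and φ(3) = 3 − 1 = 2.

2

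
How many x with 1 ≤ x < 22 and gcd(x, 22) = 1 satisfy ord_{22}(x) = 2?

1

φ(22) = φ(2)·φ(11) = 1·10 = 10 = 2 · 5.
In a cyclic group of order 10, there are φ(d) elements of order d for each divisor d of 10, and zero for non-divisors.
2 | 10, and φ(2) = 2 − 1 = 1.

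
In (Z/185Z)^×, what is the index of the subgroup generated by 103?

ord(103) | φ(185) = φ(5·37) = (5−1)·(37−1) = 4·36 = 144 = 2^4 · 3^2.
Divisors of 144: 1, 2, 3, 4, 6, 8, 9, 12, 16, 18, 24, 36, 48, 72, 144.
Check 103^d mod 185 for each divisor in increasing order:
103^1 ≡ 103 (mod 185)
103^2 ≡ 64 (mod 185)
103^3 ≡ 117 (mod 185)
103^4 ≡ 26 (mod 185)
103^6 ≡ 184 (mod 185)
103^8 ≡ 121 (mod 185)
103^9 ≡ 68 (mod 185)
103^12 ≡ 1 (mod 185) ✓
Thus |⟨103⟩| = ord(103) = 12.
[(Z/185Z)^× : ⟨103⟩] = 144/12 = 12.

12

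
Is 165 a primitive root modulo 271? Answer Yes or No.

No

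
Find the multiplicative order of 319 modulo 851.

By Lagrange's theorem, ord_851(319) divides φ(851) = φ(23·37) = (23−1)·(37−1) = 22·36 = 792 = 2^3 · 3^2 · 11.
Divisors of 792: 1, 2, 3, 4, 6, 8, 9, 11, 12, 18, 22, 24, 33, 36, 44, 66, 72, 88, 99, 132, 198, 264, 396, 792.
Test each divisor d:
319^1 ≡ 319 (mod 851)
319^2 ≡ 492 (mod 851)
319^3 ≡ 364 (mod 851)
319^4 ≡ 380 (mod 851)
319^6 ≡ 591 (mod 851)
319^8 ≡ 581 (mod 851)
319^9 ≡ 672 (mod 851)
319^11 ≡ 436 (mod 851)
319^12 ≡ 371 (mod 851)
319^18 ≡ 554 (mod 851)
319^22 ≡ 323 (mod 851)
319^24 ≡ 630 (mod 851)
319^33 ≡ 413 (mod 851)
319^36 ≡ 556 (mod 851)
319^44 ≡ 507 (mod 851)
319^66 ≡ 369 (mod 851)
319^72 ≡ 223 (mod 851)
319^88 ≡ 47 (mod 851)
319^99 ≡ 68 (mod 851)
319^132 ≡ 1 (mod 851) ✓
Therefore the multiplicative order of 319 modulo 851 is 132.

132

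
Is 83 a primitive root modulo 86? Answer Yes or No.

No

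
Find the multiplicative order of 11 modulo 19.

3

ord(11) | φ(19) = 19 − 1 = 18 = 2 · 3^2.
Divisors of 18: 1, 2, 3, 6, 9, 18.
Evaluate successive powers at the divisors of 18:
11^1 ≡ 11 (mod 19)
11^2 ≡ 7 (mod 19)
11^3 ≡ 1 (mod 19) ✓
Hence ord(11) = 3.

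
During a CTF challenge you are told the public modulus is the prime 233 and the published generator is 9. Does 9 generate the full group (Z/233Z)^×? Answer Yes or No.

φ(233) = 233 − 1 = 232 = 2^3 · 29.
9 is a primitive root mod 233 iff 9^(φ(233)/q) ≢ 1 for every prime q | φ(233), i.e. q ∈ {2, 29}.
9^116 ≡ 1 (mod 233)  [q = 2: ≡ 1 ✗]
9^8 ≡ 204 (mod 233)  [q = 29: ≢ 1 ✓]
9^116 ≡ 1 shows ord(9) | 116, strictly less than φ(233); not a primitive root.

No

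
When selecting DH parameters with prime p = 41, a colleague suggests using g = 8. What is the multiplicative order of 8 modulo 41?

20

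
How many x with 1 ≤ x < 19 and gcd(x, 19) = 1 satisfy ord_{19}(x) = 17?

0

φ(19) = 19 − 1 = 18 = 2 · 3^2.
Since (Z/19Z)^× is cyclic of order 18, the number of elements of order d is φ(d) when d | 18 and 0 otherwise.
17 does not divide 18, so no element of (Z/19Z)^× has order 17.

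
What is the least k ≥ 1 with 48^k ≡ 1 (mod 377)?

By Lagrange's theorem, ord_377(48) divides φ(377) = φ(13·29) = (13−1)·(29−1) = 12·28 = 336 = 2^4 · 3 · 7.
Divisors of 336: 1, 2, 3, 4, 6, 7, 8, 12, 14, 16, 21, 24, 28, 42, 48, 56, 84, 112, 168, 336.
Evaluate successive powers at the divisors of 336:
48^1 ≡ 48 (mod 377)
48^2 ≡ 42 (mod 377)
48^3 ≡ 131 (mod 377)
48^4 ≡ 256 (mod 377)
48^6 ≡ 196 (mod 377)
48^7 ≡ 360 (mod 377)
48^8 ≡ 315 (mod 377)
48^12 ≡ 339 (mod 377)
48^14 ≡ 289 (mod 377)
48^16 ≡ 74 (mod 377)
48^21 ≡ 365 (mod 377)
48^24 ≡ 313 (mod 377)
48^28 ≡ 204 (mod 377)
48^42 ≡ 144 (mod 377)
48^48 ≡ 326 (mod 377)
48^56 ≡ 146 (mod 377)
48^84 ≡ 1 (mod 377) ✓
The smallest such exponent is 84, so the order of 48 is 84.

84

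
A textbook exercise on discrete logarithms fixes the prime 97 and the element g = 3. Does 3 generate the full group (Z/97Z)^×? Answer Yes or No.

φ(97) = 97 − 1 = 96 = 2^5 · 3.
It suffices to check that the order of 3 is not a proper divisor of 96: compute 3^(96/q) for q ∈ {2, 3}.
3^48 ≡ 1 (mod 97)  [q = 2: ≡ 1 ✗]
3^32 ≡ 35 (mod 97)  [q = 3: ≢ 1 ✓]
Since 3^48 ≡ 1, the order of 3 divides 48 < 96, so 3 is not a primitive root.

No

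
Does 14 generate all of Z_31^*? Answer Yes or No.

φ(31) = 31 − 1 = 30 = 2 · 3 · 5.
14 is a primitive root mod 31 iff 14^(φ(31)/q) ≢ 1 for every prime q | φ(31), i.e. q ∈ {2, 3, 5}.
14^15 ≡ 1 (mod 31)  [q = 2: ≡ 1 ✗]
14^10 ≡ 25 (mod 31)  [q = 3: ≢ 1 ✓]
14^6 ≡ 8 (mod 31)  [q = 5: ≢ 1 ✓]
The check at q = 2 fails, so 14 generates a proper subgroup.

No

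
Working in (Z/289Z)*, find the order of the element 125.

272

The order of 125 must divide φ(289) = φ(17^2) = 17·(17−1) = 272 = 2^4 · 17.
Divisors of 272: 1, 2, 4, 8, 16, 17, 34, 68, 136, 272.
Compute 125^d (mod 289) for the divisors d until we hit 1:
125^1 ≡ 125
125^2 ≡ 19
125^4 ≡ 72
125^8 ≡ 271
125^16 ≡ 35
125^17 ≡ 40
125^34 ≡ 155
125^68 ≡ 38
125^136 ≡ 288
125^272 ≡ 1
The smallest such exponent is 272, so the order of 125 is 272.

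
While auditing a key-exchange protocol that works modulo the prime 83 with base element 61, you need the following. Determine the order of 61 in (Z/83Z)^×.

41

The order of 61 must divide φ(83) = 83 − 1 = 82 = 2 · 41.
Divisors of 82: 1, 2, 41, 82.
Test each divisor d:
61^1 ≡ 61
61^2 ≡ 69
61^41 ≡ 1
Hence ord(61) = 41.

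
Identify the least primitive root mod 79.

φ(79) = 79 − 1 = 78 = 2 · 3 · 13.
Test candidates g = 2, 3, … against the prime factors q ∈ {2, 3, 13} of φ(79): g is a generator iff g^(78/q) ≢ 1 for every such q.
g = 2: 2^39 ≡ 1 — hits 1, so not a primitive root.
g = 3: 3^39 ≡ 78; 3^26 ≡ 23; 3^6 ≡ 18 — none is 1, so 3 is a primitive root.
The smallest primitive root modulo 79 is 3.

3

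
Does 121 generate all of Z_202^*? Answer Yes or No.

No

φ(202) = φ(2)·φ(101) = 1·100 = 100 = 2^2 · 5^2.
Test 121^(100/q) mod 202 for each prime factor q of 100:
121^50 ≡ 1 (mod 202)  [q = 2: ≡ 1 ✗]
121^20 ≡ 95 (mod 202)  [q = 5: ≢ 1 ✓]
The check at q = 2 fails, so 121 generates a proper subgroup.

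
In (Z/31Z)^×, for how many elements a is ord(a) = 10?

φ(31) = 31 − 1 = 30 = 2 · 3 · 5.
In a cyclic group of order 30, there are φ(d) elements of order d for each divisor d of 30, and zero for non-divisors.
10 = 2 · 5 divides 30, and φ(10) = 4.

4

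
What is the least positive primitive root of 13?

2

φ(13) = 13 − 1 = 12 = 2^2 · 3.
g is a primitive root iff g^(12/q) ≢ 1 (mod 13) for each prime q ∈ {2, 3}.
g = 2: 2^6 ≡ 12; 2^4 ≡ 3 — none is 1, so 2 is a primitive root.
So 2 is the smallest generator of (Z/13Z)^×.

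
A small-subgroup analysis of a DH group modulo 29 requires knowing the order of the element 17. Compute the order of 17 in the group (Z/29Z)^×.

4

By Lagrange's theorem, ord_29(17) divides φ(29) = 29 − 1 = 28 = 2^2 · 7.
Divisors of 28: 1, 2, 4, 7, 14, 28.
Evaluate successive powers at the divisors of 28:
17^1 ≡ 17 (mod 29)
17^2 ≡ 28 (mod 29)
17^4 ≡ 1 (mod 29) ✓
Therefore the multiplicative order of 17 modulo 29 is 4.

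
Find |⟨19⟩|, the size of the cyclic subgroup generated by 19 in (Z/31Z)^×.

15

Since 19 ∈ (Z/31Z)^×, its order divides φ(31) = 31 − 1 = 30 = 2 · 3 · 5.
Divisors of 30: 1, 2, 3, 5, 6, 10, 15, 30.
Test each divisor d:
19^1 ≡ 19
19^2 ≡ 20
19^3 ≡ 8
19^5 ≡ 5
19^6 ≡ 2
19^10 ≡ 25
19^15 ≡ 1
The smallest such exponent is 15, so the order of 19 is 15.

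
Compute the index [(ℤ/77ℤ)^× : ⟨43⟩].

By Lagrange's theorem, ord_77(43) divides φ(77) = φ(7·11) = (7−1)·(11−1) = 6·10 = 60 = 2^2 · 3 · 5.
Divisors of 60: 1, 2, 3, 4, 5, 6, 10, 12, 15, 20, 30, 60.
Evaluate successive powers at the divisors of 60:
43^1 ≡ 43 (mod 77)
43^2 ≡ 1 (mod 77) ✓
The order of 43 is 2, so the subgroup it generates has 2 elements.
Index = |(Z/77Z)^×| / |⟨43⟩| = 60 / 2 = 30.

30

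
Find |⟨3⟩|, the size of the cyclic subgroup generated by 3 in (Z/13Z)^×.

3

Since 3 ∈ (Z/13Z)^×, its order divides φ(13) = 13 − 1 = 12 = 2^2 · 3.
Divisors of 12: 1, 2, 3, 4, 6, 12.
Compute 3^d (mod 13) for the divisors d until we hit 1:
3^1 ≡ 3 (mod 13)
3^2 ≡ 9 (mod 13)
3^3 ≡ 1 (mod 13) ✓
Hence ord(3) = 3.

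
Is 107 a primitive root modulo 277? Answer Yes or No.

φ(277) = 277 − 1 = 276 = 2^2 · 3 · 23.
Test 107^(276/q) mod 277 for each prime factor q of 276:
107^138 ≡ 276 (mod 277)  [q = 2: ≢ 1 ✓]
107^92 ≡ 160 (mod 277)  [q = 3: ≢ 1 ✓]
107^12 ≡ 19 (mod 277)  [q = 23: ≢ 1 ✓]
Every test exponent gives a nontrivial residue, hence 107 generates the full group.

Yes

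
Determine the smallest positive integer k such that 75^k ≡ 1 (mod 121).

Since 75 ∈ (Z/121Z)^×, its order divides φ(121) = φ(11^2) = 11·(11−1) = 110 = 2 · 5 · 11.
Divisors of 110: 1, 2, 5, 10, 11, 22, 55, 110.
Evaluate successive powers at the divisors of 110:
75^1 ≡ 75
75^2 ≡ 59
75^5 ≡ 78
75^10 ≡ 34
75^11 ≡ 9
75^22 ≡ 81
75^55 ≡ 1
So ord_121(75) = 55.

55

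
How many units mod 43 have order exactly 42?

12

φ(43) = 43 − 1 = 42 = 2 · 3 · 7.
In a cyclic group of order 42, there are φ(d) elements of order d for each divisor d of 42, and zero for non-divisors.
42 = 2 · 3 · 7 divides 42, and φ(42) = 12.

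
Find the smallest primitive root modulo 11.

2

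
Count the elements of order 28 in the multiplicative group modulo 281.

φ(281) = 281 − 1 = 280 = 2^3 · 5 · 7.
Since (Z/281Z)^× is cyclic of order 280, the number of elements of order d is φ(d) when d | 280 and 0 otherwise.
28 = 2^2 · 7 divides 280, and φ(28) = 12.

12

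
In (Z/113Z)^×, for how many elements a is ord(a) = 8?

φ(113) = 113 − 1 = 112 = 2^4 · 7.
In a cyclic group of order 112, there are φ(d) elements of order d for each divisor d of 112, and zero for non-divisors.
8 = 2^3 divides 112, and φ(8) = 4.

4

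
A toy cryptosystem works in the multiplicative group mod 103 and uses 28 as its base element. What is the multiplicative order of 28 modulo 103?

51

Since 28 ∈ (Z/103Z)^×, its order divides φ(103) = 103 − 1 = 102 = 2 · 3 · 17.
Divisors of 102: 1, 2, 3, 6, 17, 34, 51, 102.
Evaluate successive powers at the divisors of 102:
28^1 ≡ 28 (mod 103)
28^2 ≡ 63 (mod 103)
28^3 ≡ 13 (mod 103)
28^6 ≡ 66 (mod 103)
28^17 ≡ 56 (mod 103)
28^34 ≡ 46 (mod 103)
28^51 ≡ 1 (mod 103) ✓
The smallest such exponent is 51, so the order of 28 is 51.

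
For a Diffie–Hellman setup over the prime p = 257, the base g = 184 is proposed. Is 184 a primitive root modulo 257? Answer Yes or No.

φ(257) = 257 − 1 = 256 = 2^8.
Test 184^(256/q) mod 257 for each prime factor q of 256:
184^128 ≡ 1 (mod 257)  [q = 2: ≡ 1 ✗]
Since 184^128 ≡ 1, the order of 184 divides 128 < 256, so 184 is not a primitive root.

No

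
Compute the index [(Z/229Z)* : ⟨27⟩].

Since 27 ∈ (Z/229Z)^×, its order divides φ(229) = 229 − 1 = 228 = 2^2 · 3 · 19.
Divisors of 228: 1, 2, 3, 4, 6, 12, 19, 38, 57, 76, 114, 228.
Test each divisor d:
27^1 ≡ 27 (mod 229)
27^2 ≡ 42 (mod 229)
27^3 ≡ 218 (mod 229)
27^4 ≡ 161 (mod 229)
27^6 ≡ 121 (mod 229)
27^12 ≡ 214 (mod 229)
27^19 ≡ 1 (mod 229) ✓
So ord_229(27) = 19, hence |⟨27⟩| = 19.
[(Z/229Z)^× : ⟨27⟩] = 228/19 = 12.

12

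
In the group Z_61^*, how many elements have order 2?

φ(61) = 61 − 1 = 60 = 2^2 · 3 · 5.
(Z/61Z)^× is cyclic (|G| = 60); a cyclic group of order m has exactly φ(d) elements of each order d | m, and none otherwise.
2 | 60, and φ(2) = 2 − 1 = 1.

1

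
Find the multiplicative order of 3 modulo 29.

28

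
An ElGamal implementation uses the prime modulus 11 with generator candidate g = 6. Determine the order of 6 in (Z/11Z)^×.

10

Since 6 ∈ (Z/11Z)^×, its order divides φ(11) = 11 − 1 = 10 = 2 · 5.
Divisors of 10: 1, 2, 5, 10.
Evaluate successive powers at the divisors of 10:
6^1 ≡ 6 (mod 11)
6^2 ≡ 3 (mod 11)
6^5 ≡ 10 (mod 11)
6^10 ≡ 1 (mod 11) ✓
So ord_11(6) = 10.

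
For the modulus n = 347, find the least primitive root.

2

φ(347) = 347 − 1 = 346 = 2 · 173.
Test candidates g = 2, 3, … against the prime factors q ∈ {2, 173} of φ(347): g is a generator iff g^(346/q) ≢ 1 for every such q.
g = 2: 2^173 ≡ 346; 2^2 ≡ 4 — none is 1, so 2 is a primitive root.
Hence the least primitive root of 347 is 2.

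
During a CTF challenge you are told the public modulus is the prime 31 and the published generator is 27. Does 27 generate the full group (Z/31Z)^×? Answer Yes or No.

No

φ(31) = 31 − 1 = 30 = 2 · 3 · 5.
An element g generates (Z/31Z)^× iff g^(30/q) ≢ 1 (mod 31) for each prime q ∈ {2, 3, 5}.
27^15 ≡ 30 (mod 31)  [q = 2: ≢ 1 ✓]
27^10 ≡ 1 (mod 31)  [q = 3: ≡ 1 ✗]
27^6 ≡ 4 (mod 31)  [q = 5: ≢ 1 ✓]
The check at q = 3 fails, so 27 generates a proper subgroup.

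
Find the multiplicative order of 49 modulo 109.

By Lagrange's theorem, ord_109(49) divides φ(109) = 109 − 1 = 108 = 2^2 · 3^3.
Divisors of 108: 1, 2, 3, 4, 6, 9, 12, 18, 27, 36, 54, 108.
Evaluate successive powers at the divisors of 108:
49^1 ≡ 49
49^2 ≡ 3
49^3 ≡ 38
49^4 ≡ 9
49^6 ≡ 27
49^9 ≡ 45
49^12 ≡ 75
49^18 ≡ 63
49^27 ≡ 1
Hence ord(49) = 27.

27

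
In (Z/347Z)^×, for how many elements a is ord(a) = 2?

φ(347) = 347 − 1 = 346 = 2 · 173.
In a cyclic group of order 346, there are φ(d) elements of order d for each divisor d of 346, and zero for non-divisors.
2 | 346, and φ(2) = 2 − 1 = 1.

1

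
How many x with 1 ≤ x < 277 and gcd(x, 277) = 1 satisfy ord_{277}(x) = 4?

φ(277) = 277 − 1 = 276 = 2^2 · 3 · 23.
In a cyclic group of order 276, there are φ(d) elements of order d for each divisor d of 276, and zero for non-divisors.
4 = 2^2 divides 276, and φ(4) = 2.

2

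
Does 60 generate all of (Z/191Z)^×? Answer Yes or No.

No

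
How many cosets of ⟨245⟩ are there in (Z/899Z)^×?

4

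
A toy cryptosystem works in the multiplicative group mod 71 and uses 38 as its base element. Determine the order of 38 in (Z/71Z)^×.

35

ord(38) | φ(71) = 71 − 1 = 70 = 2 · 5 · 7.
Divisors of 70: 1, 2, 5, 7, 10, 14, 35, 70.
Test each divisor d:
38^1 ≡ 38 (mod 71)
38^2 ≡ 24 (mod 71)
38^5 ≡ 20 (mod 71)
38^7 ≡ 54 (mod 71)
38^10 ≡ 45 (mod 71)
38^14 ≡ 5 (mod 71)
38^35 ≡ 1 (mod 71) ✓
So ord_71(38) = 35.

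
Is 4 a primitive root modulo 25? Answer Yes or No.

No

φ(25) = φ(5^2) = 5·(5−1) = 20 = 2^2 · 5.
Test 4^(20/q) mod 25 for each prime factor q of 20:
4^10 ≡ 1 (mod 25)  [q = 2: ≡ 1 ✗]
4^4 ≡ 6 (mod 25)  [q = 5: ≢ 1 ✓]
Since 4^10 ≡ 1, the order of 4 divides 10 < 20, so 4 is not a primitive root.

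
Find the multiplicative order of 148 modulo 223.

111

The order of 148 must divide φ(223) = 223 − 1 = 222 = 2 · 3 · 37.
Divisors of 222: 1, 2, 3, 6, 37, 74, 111, 222.
Check 148^d mod 223 for each divisor in increasing order:
148^1 ≡ 148 (mod 223)
148^2 ≡ 50 (mod 223)
148^3 ≡ 41 (mod 223)
148^6 ≡ 120 (mod 223)
148^37 ≡ 183 (mod 223)
148^74 ≡ 39 (mod 223)
148^111 ≡ 1 (mod 223) ✓
So ord_223(148) = 111.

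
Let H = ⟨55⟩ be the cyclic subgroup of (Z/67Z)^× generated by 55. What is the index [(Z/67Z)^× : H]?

2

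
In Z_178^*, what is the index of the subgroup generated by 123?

22

The order of 123 must divide φ(178) = φ(2)·φ(89) = 1·88 = 88 = 2^3 · 11.
Divisors of 88: 1, 2, 4, 8, 11, 22, 44, 88.
Compute 123^d (mod 178) for the divisors d until we hit 1:
123^1 ≡ 123 (mod 178)
123^2 ≡ 177 (mod 178)
123^4 ≡ 1 (mod 178) ✓
The order of 123 is 4, so the subgroup it generates has 4 elements.
Index = |(Z/178Z)^×| / |⟨123⟩| = 88 / 4 = 22.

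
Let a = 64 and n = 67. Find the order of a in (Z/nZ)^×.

ord(64) | φ(67) = 67 − 1 = 66 = 2 · 3 · 11.
Divisors of 66: 1, 2, 3, 6, 11, 22, 33, 66.
Check 64^d mod 67 for each divisor in increasing order:
64^1 ≡ 64
64^2 ≡ 9
64^3 ≡ 40
64^6 ≡ 59
64^11 ≡ 1
The smallest such exponent is 11, so the order of 64 is 11.

11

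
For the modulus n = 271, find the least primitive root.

6

φ(271) = 271 − 1 = 270 = 2 · 3^3 · 5.
g is a primitive root iff g^(270/q) ≢ 1 (mod 271) for each prime q ∈ {2, 3, 5}.
g = 2: 2^135 ≡ 1 — hits 1, so not a primitive root.
g = 3: 3^135 ≡ 270; 3^90 ≡ 1 — hits 1, so not a primitive root.
g = 4: 4^135 ≡ 1 — hits 1, so not a primitive root.
g = 5: 5^135 ≡ 1 — hits 1, so not a primitive root.
g = 6: 6^135 ≡ 270; 6^90 ≡ 242; 6^54 ≡ 10 — none is 1, so 6 is a primitive root.
The smallest primitive root modulo 271 is 6.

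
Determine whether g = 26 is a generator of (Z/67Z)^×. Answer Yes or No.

φ(67) = 67 − 1 = 66 = 2 · 3 · 11.
It suffices to check that the order of 26 is not a proper divisor of 66: compute 26^(66/q) for q ∈ {2, 3, 11}.
26^33 ≡ 1 (mod 67)  [q = 2: ≡ 1 ✗]
26^22 ≡ 29 (mod 67)  [q = 3: ≢ 1 ✓]
26^6 ≡ 15 (mod 67)  [q = 11: ≢ 1 ✓]
Since 26^33 ≡ 1, the order of 26 divides 33 < 66, so 26 is not a primitive root.

No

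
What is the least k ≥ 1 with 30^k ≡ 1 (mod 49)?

3

By Lagrange's theorem, ord_49(30) divides φ(49) = φ(7^2) = 7·(7−1) = 42 = 2 · 3 · 7.
Divisors of 42: 1, 2, 3, 6, 7, 14, 21, 42.
Compute 30^d (mod 49) for the divisors d until we hit 1:
30^1 ≡ 30 (mod 49)
30^2 ≡ 18 (mod 49)
30^3 ≡ 1 (mod 49) ✓
Therefore the multiplicative order of 30 modulo 49 is 3.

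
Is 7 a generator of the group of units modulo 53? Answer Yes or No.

No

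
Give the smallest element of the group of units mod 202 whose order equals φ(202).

3

φ(202) = φ(2)·φ(101) = 1·100 = 100 = 2^2 · 5^2.
Test candidates g = 2, 3, … against the prime factors q ∈ {2, 5} of φ(202): g is a generator iff g^(100/q) ≢ 1 for every such q.
g = 2: gcd(2, 202) = 2 > 1, not a unit — skip.
g = 3: 3^50 ≡ 201; 3^20 ≡ 185 — none is 1, so 3 is a primitive root.
The smallest primitive root modulo 202 is 3.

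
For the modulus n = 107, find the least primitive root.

φ(107) = 107 − 1 = 106 = 2 · 53.
g is a primitive root iff g^(106/q) ≢ 1 (mod 107) for each prime q ∈ {2, 53}.
g = 2: 2^53 ≡ 106; 2^2 ≡ 4 — none is 1, so 2 is a primitive root.
Hence the least primitive root of 107 is 2.

2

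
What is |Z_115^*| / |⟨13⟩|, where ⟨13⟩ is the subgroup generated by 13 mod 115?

2

By Lagrange's theorem, ord_115(13) divides φ(115) = φ(5·23) = (5−1)·(23−1) = 4·22 = 88 = 2^3 · 11.
Divisors of 88: 1, 2, 4, 8, 11, 22, 44, 88.
Evaluate successive powers at the divisors of 88:
13^1 ≡ 13 (mod 115)
13^2 ≡ 54 (mod 115)
13^4 ≡ 41 (mod 115)
13^8 ≡ 71 (mod 115)
13^11 ≡ 47 (mod 115)
13^22 ≡ 24 (mod 115)
13^44 ≡ 1 (mod 115) ✓
Thus |⟨13⟩| = ord(13) = 44.
[(Z/115Z)^× : ⟨13⟩] = 88/44 = 2.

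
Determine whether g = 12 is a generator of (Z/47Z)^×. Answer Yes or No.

φ(47) = 47 − 1 = 46 = 2 · 23.
12 is a primitive root mod 47 iff 12^(φ(47)/q) ≢ 1 for every prime q | φ(47), i.e. q ∈ {2, 23}.
12^23 ≡ 1 (mod 47)  [q = 2: ≡ 1 ✗]
12^2 ≡ 3 (mod 47)  [q = 23: ≢ 1 ✓]
12^23 ≡ 1 shows ord(12) | 23, strictly less than φ(47); not a primitive root.

No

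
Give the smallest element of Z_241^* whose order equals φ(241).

φ(241) = 241 − 1 = 240 = 2^4 · 3 · 5.
g is a primitive root iff g^(240/q) ≢ 1 (mod 241) for each prime q ∈ {2, 3, 5}.
g = 2: 2^120 ≡ 1 — hits 1, so not a primitive root.
g = 3: 3^120 ≡ 1 — hits 1, so not a primitive root.
g = 4: 4^120 ≡ 1 — hits 1, so not a primitive root.
g = 5: 5^120 ≡ 1 — hits 1, so not a primitive root.
g = 6: 6^120 ≡ 1 — hits 1, so not a primitive root.
g = 7: 7^120 ≡ 240; 7^80 ≡ 15; 7^48 ≡ 91 — none is 1, so 7 is a primitive root.
Hence the least primitive root of 241 is 7.

7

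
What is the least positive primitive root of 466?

φ(466) = φ(2)·φ(233) = 1·232 = 232 = 2^3 · 29.
g is a primitive root iff g^(232/q) ≢ 1 (mod 466) for each prime q ∈ {2, 29}.
g = 2: gcd(2, 466) = 2 > 1, not a unit — skip.
g = 3: 3^116 ≡ 465; 3^8 ≡ 37 — none is 1, so 3 is a primitive root.
The smallest primitive root modulo 466 is 3.

3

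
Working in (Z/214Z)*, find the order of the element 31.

The order of 31 must divide φ(214) = φ(2)·φ(107) = 1·106 = 106 = 2 · 53.
Divisors of 106: 1, 2, 53, 106.
Test each divisor d:
31^1 ≡ 31
31^2 ≡ 105
31^53 ≡ 213
31^106 ≡ 1
Therefore the multiplicative order of 31 modulo 214 is 106.

106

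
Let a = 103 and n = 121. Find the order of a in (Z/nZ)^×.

ord(103) | φ(121) = φ(11^2) = 11·(11−1) = 110 = 2 · 5 · 11.
Divisors of 110: 1, 2, 5, 10, 11, 22, 55, 110.
Compute 103^d (mod 121) for the divisors d until we hit 1:
103^1 ≡ 103 (mod 121)
103^2 ≡ 82 (mod 121)
103^5 ≡ 89 (mod 121)
103^10 ≡ 56 (mod 121)
103^11 ≡ 81 (mod 121)
103^22 ≡ 27 (mod 121)
103^55 ≡ 1 (mod 121) ✓
Hence ord(103) = 55.

55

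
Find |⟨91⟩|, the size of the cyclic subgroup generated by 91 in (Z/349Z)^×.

174

ord(91) | φ(349) = 349 − 1 = 348 = 2^2 · 3 · 29.
Divisors of 348: 1, 2, 3, 4, 6, 12, 29, 58, 87, 116, 174, 348.
Test each divisor d:
91^1 ≡ 91
91^2 ≡ 254
91^3 ≡ 80
91^4 ≡ 300
91^6 ≡ 118
91^12 ≡ 313
91^29 ≡ 227
91^58 ≡ 226
91^87 ≡ 348
91^116 ≡ 122
91^174 ≡ 1
Therefore the multiplicative order of 91 modulo 349 is 174.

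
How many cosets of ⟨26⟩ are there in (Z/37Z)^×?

12

Since 26 ∈ (Z/37Z)^×, its order divides φ(37) = 37 − 1 = 36 = 2^2 · 3^2.
Divisors of 36: 1, 2, 3, 4, 6, 9, 12, 18, 36.
Test each divisor d:
26^1 ≡ 26 (mod 37)
26^2 ≡ 10 (mod 37)
26^3 ≡ 1 (mod 37) ✓
Thus |⟨26⟩| = ord(26) = 3.
[(Z/37Z)^× : ⟨26⟩] = 36/3 = 12.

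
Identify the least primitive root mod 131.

2

φ(131) = 131 − 1 = 130 = 2 · 5 · 13.
g is a primitive root iff g^(130/q) ≢ 1 (mod 131) for each prime q ∈ {2, 5, 13}.
g = 2: 2^65 ≡ 130; 2^26 ≡ 53; 2^10 ≡ 107 — none is 1, so 2 is a primitive root.
So 2 is the smallest generator of (Z/131Z)^×.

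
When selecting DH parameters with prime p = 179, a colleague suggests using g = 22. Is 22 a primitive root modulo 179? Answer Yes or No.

φ(179) = 179 − 1 = 178 = 2 · 89.
An element g generates (Z/179Z)^× iff g^(178/q) ≢ 1 (mod 179) for each prime q ∈ {2, 89}.
22^89 ≡ 1 (mod 179)  [q = 2: ≡ 1 ✗]
22^2 ≡ 126 (mod 179)  [q = 89: ≢ 1 ✓]
The check at q = 2 fails, so 22 generates a proper subgroup.

No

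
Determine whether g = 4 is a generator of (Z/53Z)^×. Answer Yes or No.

No

φ(53) = 53 − 1 = 52 = 2^2 · 13.
Test 4^(52/q) mod 53 for each prime factor q of 52:
4^26 ≡ 1 (mod 53)  [q = 2: ≡ 1 ✗]
4^4 ≡ 44 (mod 53)  [q = 13: ≢ 1 ✓]
The check at q = 2 fails, so 4 generates a proper subgroup.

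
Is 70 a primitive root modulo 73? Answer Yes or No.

φ(73) = 73 − 1 = 72 = 2^3 · 3^2.
It suffices to check that the order of 70 is not a proper divisor of 72: compute 70^(72/q) for q ∈ {2, 3}.
70^36 ≡ 1 (mod 73)  [q = 2: ≡ 1 ✗]
70^24 ≡ 1 (mod 73)  [q = 3: ≡ 1 ✗]
70^36 ≡ 1 shows ord(70) | 36, strictly less than φ(73); not a primitive root.

No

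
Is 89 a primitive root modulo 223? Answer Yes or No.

No

φ(223) = 223 − 1 = 222 = 2 · 3 · 37.
89 is a primitive root mod 223 iff 89^(φ(223)/q) ≢ 1 for every prime q | φ(223), i.e. q ∈ {2, 3, 37}.
89^111 ≡ 1 (mod 223)  [q = 2: ≡ 1 ✗]
89^74 ≡ 183 (mod 223)  [q = 3: ≢ 1 ✓]
89^6 ≡ 119 (mod 223)  [q = 37: ≢ 1 ✓]
Since 89^111 ≡ 1, the order of 89 divides 111 < 222, so 89 is not a primitive root.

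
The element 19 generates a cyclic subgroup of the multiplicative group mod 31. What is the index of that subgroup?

2

By Lagrange's theorem, ord_31(19) divides φ(31) = 31 − 1 = 30 = 2 · 3 · 5.
Divisors of 30: 1, 2, 3, 5, 6, 10, 15, 30.
Check 19^d mod 31 for each divisor in increasing order:
19^1 ≡ 19 (mod 31)
19^2 ≡ 20 (mod 31)
19^3 ≡ 8 (mod 31)
19^5 ≡ 5 (mod 31)
19^6 ≡ 2 (mod 31)
19^10 ≡ 25 (mod 31)
19^15 ≡ 1 (mod 31) ✓
The order of 19 is 15, so the subgroup it generates has 15 elements.
[(Z/31Z)^× : ⟨19⟩] = 30/15 = 2.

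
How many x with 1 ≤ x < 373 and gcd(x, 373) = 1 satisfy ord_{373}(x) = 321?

0

φ(373) = 373 − 1 = 372 = 2^2 · 3 · 31.
(Z/373Z)^× is cyclic (|G| = 372); a cyclic group of order m has exactly φ(d) elements of each order d | m, and none otherwise.
Here 372 is not a multiple of 321, so there are no elements of order 321.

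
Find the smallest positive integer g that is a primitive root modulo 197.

2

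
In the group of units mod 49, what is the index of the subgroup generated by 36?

6

The order of 36 must divide φ(49) = φ(7^2) = 7·(7−1) = 42 = 2 · 3 · 7.
Divisors of 42: 1, 2, 3, 6, 7, 14, 21, 42.
Test each divisor d:
36^1 ≡ 36 (mod 49)
36^2 ≡ 22 (mod 49)
36^3 ≡ 8 (mod 49)
36^6 ≡ 15 (mod 49)
36^7 ≡ 1 (mod 49) ✓
Thus |⟨36⟩| = ord(36) = 7.
[(Z/49Z)^× : ⟨36⟩] = 42/7 = 6.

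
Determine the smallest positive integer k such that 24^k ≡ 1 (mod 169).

ord(24) | φ(169) = φ(13^2) = 13·(13−1) = 156 = 2^2 · 3 · 13.
Divisors of 156: 1, 2, 3, 4, 6, 12, 13, 26, 39, 52, 78, 156.
Check 24^d mod 169 for each divisor in increasing order:
24^1 ≡ 24 (mod 169)
24^2 ≡ 69 (mod 169)
24^3 ≡ 135 (mod 169)
24^4 ≡ 29 (mod 169)
24^6 ≡ 142 (mod 169)
24^12 ≡ 53 (mod 169)
24^13 ≡ 89 (mod 169)
24^26 ≡ 147 (mod 169)
24^39 ≡ 70 (mod 169)
24^52 ≡ 146 (mod 169)
24^78 ≡ 168 (mod 169)
24^156 ≡ 1 (mod 169) ✓
Therefore the multiplicative order of 24 modulo 169 is 156.

156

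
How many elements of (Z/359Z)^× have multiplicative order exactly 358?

φ(359) = 359 − 1 = 358 = 2 · 179.
Since (Z/359Z)^× is cyclic of order 358, the number of elements of order d is φ(d) when d | 358 and 0 otherwise.
358 = 2 · 179 divides 358, and φ(358) = 178.

178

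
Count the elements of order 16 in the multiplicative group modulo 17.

φ(17) = 17 − 1 = 16 = 2^4.
In a cyclic group of order 16, there are φ(d) elements of order d for each divisor d of 16, and zero for non-divisors.
16 = 2^4 divides 16, and φ(16) = 8.

8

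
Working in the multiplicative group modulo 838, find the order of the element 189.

The order of 189 must divide φ(838) = φ(2)·φ(419) = 1·418 = 418 = 2 · 11 · 19.
Divisors of 418: 1, 2, 11, 19, 22, 38, 209, 418.
Compute 189^d (mod 838) for the divisors d until we hit 1:
189^1 ≡ 189
189^2 ≡ 525
189^11 ≡ 533
189^19 ≡ 59
189^22 ≡ 7
189^38 ≡ 129
189^209 ≡ 1
Hence ord(189) = 209.

209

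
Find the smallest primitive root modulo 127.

φ(127) = 127 − 1 = 126 = 2 · 3^2 · 7.
g is a primitive root iff g^(126/q) ≢ 1 (mod 127) for each prime q ∈ {2, 3, 7}.
g = 2: 2^63 ≡ 1 — hits 1, so not a primitive root.
g = 3: 3^63 ≡ 126; 3^42 ≡ 107; 3^18 ≡ 4 — none is 1, so 3 is a primitive root.
So 3 is the smallest generator of (Z/127Z)^×.

3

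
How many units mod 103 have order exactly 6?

2

φ(103) = 103 − 1 = 102 = 2 · 3 · 17.
Since (Z/103Z)^× is cyclic of order 102, the number of elements of order d is φ(d) when d | 102 and 0 otherwise.
6 = 2 · 3 divides 102, and φ(6) = 2.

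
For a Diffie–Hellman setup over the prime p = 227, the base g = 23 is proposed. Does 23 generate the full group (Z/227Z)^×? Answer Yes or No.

φ(227) = 227 − 1 = 226 = 2 · 113.
It suffices to check that the order of 23 is not a proper divisor of 226: compute 23^(226/q) for q ∈ {2, 113}.
23^113 ≡ 1 (mod 227)  [q = 2: ≡ 1 ✗]
23^2 ≡ 75 (mod 227)  [q = 113: ≢ 1 ✓]
23^113 ≡ 1 shows ord(23) | 113, strictly less than φ(227); not a primitive root.

No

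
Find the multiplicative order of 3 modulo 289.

The order of 3 must divide φ(289) = φ(17^2) = 17·(17−1) = 272 = 2^4 · 17.
Divisors of 272: 1, 2, 4, 8, 16, 17, 34, 68, 136, 272.
Compute 3^d (mod 289) for the divisors d until we hit 1:
3^1 ≡ 3 (mod 289)
3^2 ≡ 9 (mod 289)
3^4 ≡ 81 (mod 289)
3^8 ≡ 203 (mod 289)
3^16 ≡ 171 (mod 289)
3^17 ≡ 224 (mod 289)
3^34 ≡ 179 (mod 289)
3^68 ≡ 251 (mod 289)
3^136 ≡ 288 (mod 289)
3^272 ≡ 1 (mod 289) ✓
The smallest such exponent is 272, so the order of 3 is 272.

272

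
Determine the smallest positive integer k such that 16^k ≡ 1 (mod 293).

Since 16 ∈ (Z/293Z)^×, its order divides φ(293) = 293 − 1 = 292 = 2^2 · 73.
Divisors of 292: 1, 2, 4, 73, 146, 292.
Check 16^d mod 293 for each divisor in increasing order:
16^1 ≡ 16
16^2 ≡ 256
16^4 ≡ 197
16^73 ≡ 1
Therefore the multiplicative order of 16 modulo 293 is 73.

73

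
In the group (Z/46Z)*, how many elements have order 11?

10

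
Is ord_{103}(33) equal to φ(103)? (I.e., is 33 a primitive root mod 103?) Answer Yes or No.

No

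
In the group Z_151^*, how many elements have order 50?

20

φ(151) = 151 − 1 = 150 = 2 · 3 · 5^2.
(Z/151Z)^× is cyclic (|G| = 150); a cyclic group of order m has exactly φ(d) elements of each order d | m, and none otherwise.
50 = 2 · 5^2 divides 150, and φ(50) = 20.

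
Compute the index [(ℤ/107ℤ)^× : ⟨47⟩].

2

ord(47) | φ(107) = 107 − 1 = 106 = 2 · 53.
Divisors of 106: 1, 2, 53, 106.
Test each divisor d:
47^1 ≡ 47 (mod 107)
47^2 ≡ 69 (mod 107)
47^53 ≡ 1 (mod 107) ✓
Thus |⟨47⟩| = ord(47) = 53.
Index = |(Z/107Z)^×| / |⟨47⟩| = 106 / 53 = 2.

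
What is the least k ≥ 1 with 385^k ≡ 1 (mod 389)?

97

Since 385 ∈ (Z/389Z)^×, its order divides φ(389) = 389 − 1 = 388 = 2^2 · 97.
Divisors of 388: 1, 2, 4, 97, 194, 388.
Test each divisor d:
385^1 ≡ 385
385^2 ≡ 16
385^4 ≡ 256
385^97 ≡ 1
Hence ord(385) = 97.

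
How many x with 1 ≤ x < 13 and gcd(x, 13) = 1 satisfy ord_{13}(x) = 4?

φ(13) = 13 − 1 = 12 = 2^2 · 3.
(Z/13Z)^× is cyclic (|G| = 12); a cyclic group of order m has exactly φ(d) elements of each order d | m, and none otherwise.
4 = 2^2 divides 12, and φ(4) = 2.

2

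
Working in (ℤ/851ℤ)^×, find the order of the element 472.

The order of 472 must divide φ(851) = φ(23·37) = (23−1)·(37−1) = 22·36 = 792 = 2^3 · 3^2 · 11.
Divisors of 792: 1, 2, 3, 4, 6, 8, 9, 11, 12, 18, 22, 24, 33, 36, 44, 66, 72, 88, 99, 132, 198, 264, 396, 792.
Evaluate successive powers at the divisors of 792:
472^1 ≡ 472 (mod 851)
472^2 ≡ 673 (mod 851)
472^3 ≡ 233 (mod 851)
472^4 ≡ 197 (mod 851)
472^6 ≡ 676 (mod 851)
472^8 ≡ 514 (mod 851)
472^9 ≡ 73 (mod 851)
472^11 ≡ 622 (mod 851)
472^12 ≡ 840 (mod 851)
472^18 ≡ 223 (mod 851)
472^22 ≡ 530 (mod 851)
472^24 ≡ 121 (mod 851)
472^33 ≡ 323 (mod 851)
472^36 ≡ 371 (mod 851)
472^44 ≡ 70 (mod 851)
472^66 ≡ 507 (mod 851)
472^72 ≡ 630 (mod 851)
472^88 ≡ 645 (mod 851)
472^99 ≡ 369 (mod 851)
472^132 ≡ 47 (mod 851)
472^198 ≡ 1 (mod 851) ✓
Therefore the multiplicative order of 472 modulo 851 is 198.

198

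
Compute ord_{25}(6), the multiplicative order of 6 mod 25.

5

Since 6 ∈ (Z/25Z)^×, its order divides φ(25) = φ(5^2) = 5·(5−1) = 20 = 2^2 · 5.
Divisors of 20: 1, 2, 4, 5, 10, 20.
Test each divisor d:
6^1 ≡ 6
6^2 ≡ 11
6^4 ≡ 21
6^5 ≡ 1
The smallest such exponent is 5, so the order of 6 is 5.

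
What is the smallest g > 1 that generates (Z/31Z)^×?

φ(31) = 31 − 1 = 30 = 2 · 3 · 5.
Test candidates g = 2, 3, … against the prime factors q ∈ {2, 3, 5} of φ(31): g is a generator iff g^(30/q) ≢ 1 for every such q.
g = 2: 2^15 ≡ 1 — hits 1, so not a primitive root.
g = 3: 3^15 ≡ 30; 3^10 ≡ 25; 3^6 ≡ 16 — none is 1, so 3 is a primitive root.
The smallest primitive root modulo 31 is 3.

3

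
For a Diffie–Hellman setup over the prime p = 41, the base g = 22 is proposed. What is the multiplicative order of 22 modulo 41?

By Lagrange's theorem, ord_41(22) divides φ(41) = 41 − 1 = 40 = 2^3 · 5.
Divisors of 40: 1, 2, 4, 5, 8, 10, 20, 40.
Evaluate successive powers at the divisors of 40:
22^1 ≡ 22 (mod 41)
22^2 ≡ 33 (mod 41)
22^4 ≡ 23 (mod 41)
22^5 ≡ 14 (mod 41)
22^8 ≡ 37 (mod 41)
22^10 ≡ 32 (mod 41)
22^20 ≡ 40 (mod 41)
22^40 ≡ 1 (mod 41) ✓
Hence ord(22) = 40.

40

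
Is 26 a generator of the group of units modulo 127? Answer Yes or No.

No

φ(127) = 127 − 1 = 126 = 2 · 3^2 · 7.
An element g generates (Z/127Z)^× iff g^(126/q) ≢ 1 (mod 127) for each prime q ∈ {2, 3, 7}.
26^63 ≡ 1 (mod 127)  [q = 2: ≡ 1 ✗]
26^42 ≡ 107 (mod 127)  [q = 3: ≢ 1 ✓]
26^18 ≡ 8 (mod 127)  [q = 7: ≢ 1 ✓]
The check at q = 2 fails, so 26 generates a proper subgroup.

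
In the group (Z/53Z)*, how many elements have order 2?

1

φ(53) = 53 − 1 = 52 = 2^2 · 13.
(Z/53Z)^× is cyclic (|G| = 52); a cyclic group of order m has exactly φ(d) elements of each order d | m, and none otherwise.
2 | 52, and φ(2) = 2 − 1 = 1.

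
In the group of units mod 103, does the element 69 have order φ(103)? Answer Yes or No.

No

φ(103) = 103 − 1 = 102 = 2 · 3 · 17.
Test 69^(102/q) mod 103 for each prime factor q of 102:
69^51 ≡ 102 (mod 103)  [q = 2: ≢ 1 ✓]
69^34 ≡ 1 (mod 103)  [q = 3: ≡ 1 ✗]
69^6 ≡ 13 (mod 103)  [q = 17: ≢ 1 ✓]
The check at q = 3 fails, so 69 generates a proper subgroup.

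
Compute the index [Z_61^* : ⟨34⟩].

Since 34 ∈ (Z/61Z)^×, its order divides φ(61) = 61 − 1 = 60 = 2^2 · 3 · 5.
Divisors of 60: 1, 2, 3, 4, 5, 6, 10, 12, 15, 20, 30, 60.
Check 34^d mod 61 for each divisor in increasing order:
34^1 ≡ 34
34^2 ≡ 58
34^3 ≡ 20
34^4 ≡ 9
34^5 ≡ 1
The order of 34 is 5, so the subgroup it generates has 5 elements.
[(Z/61Z)^× : ⟨34⟩] = 60/5 = 12.

12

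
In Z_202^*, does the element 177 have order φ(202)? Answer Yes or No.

φ(202) = φ(2)·φ(101) = 1·100 = 100 = 2^2 · 5^2.
An element g generates (Z/202Z)^× iff g^(100/q) ≢ 1 (mod 202) for each prime q ∈ {2, 5}.
177^50 ≡ 1 (mod 202)  [q = 2: ≡ 1 ✗]
177^20 ≡ 87 (mod 202)  [q = 5: ≢ 1 ✓]
The check at q = 2 fails, so 177 generates a proper subgroup.

No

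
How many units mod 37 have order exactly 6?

φ(37) = 37 − 1 = 36 = 2^2 · 3^2.
Since (Z/37Z)^× is cyclic of order 36, the number of elements of order d is φ(d) when d | 36 and 0 otherwise.
6 = 2 · 3 divides 36, and φ(6) = 2.

2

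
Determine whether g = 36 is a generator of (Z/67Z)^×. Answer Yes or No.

φ(67) = 67 − 1 = 66 = 2 · 3 · 11.
36 is a primitive root mod 67 iff 36^(φ(67)/q) ≢ 1 for every prime q | φ(67), i.e. q ∈ {2, 3, 11}.
36^33 ≡ 1 (mod 67)  [q = 2: ≡ 1 ✗]
36^22 ≡ 29 (mod 67)  [q = 3: ≢ 1 ✓]
36^6 ≡ 40 (mod 67)  [q = 11: ≢ 1 ✓]
Since 36^33 ≡ 1, the order of 36 divides 33 < 66, so 36 is not a primitive root.

No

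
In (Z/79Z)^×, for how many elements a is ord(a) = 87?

φ(79) = 79 − 1 = 78 = 2 · 3 · 13.
In a cyclic group of order 78, there are φ(d) elements of order d for each divisor d of 78, and zero for non-divisors.
Here 78 is not a multiple of 87, so there are no elements of order 87.

0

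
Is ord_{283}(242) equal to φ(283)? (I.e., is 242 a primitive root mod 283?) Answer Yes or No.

Yes

φ(283) = 283 − 1 = 282 = 2 · 3 · 47.
It suffices to check that the order of 242 is not a proper divisor of 282: compute 242^(282/q) for q ∈ {2, 3, 47}.
242^141 ≡ 282 (mod 283)  [q = 2: ≢ 1 ✓]
242^94 ≡ 238 (mod 283)  [q = 3: ≢ 1 ✓]
242^6 ≡ 181 (mod 283)  [q = 47: ≢ 1 ✓]
Every test exponent gives a nontrivial residue, hence 242 generates the full group.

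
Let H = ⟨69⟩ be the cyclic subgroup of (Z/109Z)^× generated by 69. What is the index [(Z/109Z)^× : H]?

Since 69 ∈ (Z/109Z)^×, its order divides φ(109) = 109 − 1 = 108 = 2^2 · 3^3.
Divisors of 108: 1, 2, 3, 4, 6, 9, 12, 18, 27, 36, 54, 108.
Evaluate successive powers at the divisors of 108:
69^1 ≡ 69
69^2 ≡ 74
69^3 ≡ 92
69^4 ≡ 26
69^6 ≡ 71
69^9 ≡ 101
69^12 ≡ 27
69^18 ≡ 64
69^27 ≡ 33
69^36 ≡ 63
69^54 ≡ 108
69^108 ≡ 1
The order of 69 is 108, so the subgroup it generates has 108 elements.
[(Z/109Z)^× : ⟨69⟩] = 108/108 = 1.

1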